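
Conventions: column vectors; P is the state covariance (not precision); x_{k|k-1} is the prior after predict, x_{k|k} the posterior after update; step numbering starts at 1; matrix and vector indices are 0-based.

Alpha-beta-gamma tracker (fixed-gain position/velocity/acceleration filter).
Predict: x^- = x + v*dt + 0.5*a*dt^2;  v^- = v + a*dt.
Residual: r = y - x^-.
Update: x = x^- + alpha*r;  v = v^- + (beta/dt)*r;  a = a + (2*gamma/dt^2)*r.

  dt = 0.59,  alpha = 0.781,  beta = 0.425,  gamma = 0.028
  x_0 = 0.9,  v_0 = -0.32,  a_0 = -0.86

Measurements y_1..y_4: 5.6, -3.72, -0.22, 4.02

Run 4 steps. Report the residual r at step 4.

resid = 6.6710

step 1: x_pred=0.5615  r=5.0385  x^+=4.4966  v^+=2.8020  a^+=-0.0494
step 2: x_pred=6.1412  r=-9.8612  x^+=-1.5604  v^+=-4.3305  a^+=-1.6358
step 3: x_pred=-4.4001  r=4.1801  x^+=-1.1355  v^+=-2.2846  a^+=-0.9634
step 4: x_pred=-2.6510  r=6.6710  x^+=2.5590  v^+=1.9524  a^+=0.1098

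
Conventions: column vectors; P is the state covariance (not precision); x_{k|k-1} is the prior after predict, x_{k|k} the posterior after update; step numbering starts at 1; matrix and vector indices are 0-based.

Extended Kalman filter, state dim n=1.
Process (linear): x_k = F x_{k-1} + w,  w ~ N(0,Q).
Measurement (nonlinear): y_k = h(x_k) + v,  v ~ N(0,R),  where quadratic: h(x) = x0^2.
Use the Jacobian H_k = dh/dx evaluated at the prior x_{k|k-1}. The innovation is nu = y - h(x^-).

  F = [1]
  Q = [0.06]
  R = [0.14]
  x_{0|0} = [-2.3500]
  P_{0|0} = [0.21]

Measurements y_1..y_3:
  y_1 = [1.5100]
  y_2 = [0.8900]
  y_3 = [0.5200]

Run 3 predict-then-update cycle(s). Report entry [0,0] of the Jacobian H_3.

H_jac[0,0] = -2.2767

step 1: x^-=[-2.3500]  P^-=[0.2700]  H_jac=[-4.7000]  S=[6.1043]  K=[-0.2079]  nu=[-4.0125]  x^+=[-1.5159]  P^+=[0.0062]
step 2: x^-=[-1.5159]  P^-=[0.0662]  H_jac=[-3.0317]  S=[0.7484]  K=[-0.2681]  nu=[-1.4078]  x^+=[-1.1384]  P^+=[0.0124]
step 3: x^-=[-1.1384]  P^-=[0.0724]  H_jac=[-2.2767]  S=[0.5152]  K=[-0.3199]  nu=[-0.7759]  x^+=[-0.8902]  P^+=[0.0197]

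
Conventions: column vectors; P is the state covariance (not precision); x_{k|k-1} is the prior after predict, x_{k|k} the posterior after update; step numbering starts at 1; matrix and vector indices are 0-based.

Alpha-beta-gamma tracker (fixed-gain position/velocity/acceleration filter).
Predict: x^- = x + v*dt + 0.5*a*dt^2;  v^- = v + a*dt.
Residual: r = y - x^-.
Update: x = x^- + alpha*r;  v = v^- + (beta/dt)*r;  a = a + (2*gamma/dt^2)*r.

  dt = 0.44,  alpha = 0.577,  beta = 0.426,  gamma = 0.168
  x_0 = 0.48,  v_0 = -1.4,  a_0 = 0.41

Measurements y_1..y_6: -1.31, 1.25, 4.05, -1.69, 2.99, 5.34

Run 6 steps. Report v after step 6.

step 1: x_pred=-0.0963  r=-1.2137  x^+=-0.7966  v^+=-2.3947  a^+=-1.6964
step 2: x_pred=-2.0145  r=3.2645  x^+=-0.1309  v^+=0.0195  a^+=3.9692
step 3: x_pred=0.2619  r=3.7881  x^+=2.4476  v^+=5.4335  a^+=10.5435
step 4: x_pred=5.8590  r=-7.5490  x^+=1.5032  v^+=2.7639  a^+=-2.5580
step 5: x_pred=2.4717  r=0.5183  x^+=2.7708  v^+=2.1401  a^+=-1.6585
step 6: x_pred=3.5519  r=1.7881  x^+=4.5836  v^+=3.1416  a^+=1.4448

v_post = 3.1416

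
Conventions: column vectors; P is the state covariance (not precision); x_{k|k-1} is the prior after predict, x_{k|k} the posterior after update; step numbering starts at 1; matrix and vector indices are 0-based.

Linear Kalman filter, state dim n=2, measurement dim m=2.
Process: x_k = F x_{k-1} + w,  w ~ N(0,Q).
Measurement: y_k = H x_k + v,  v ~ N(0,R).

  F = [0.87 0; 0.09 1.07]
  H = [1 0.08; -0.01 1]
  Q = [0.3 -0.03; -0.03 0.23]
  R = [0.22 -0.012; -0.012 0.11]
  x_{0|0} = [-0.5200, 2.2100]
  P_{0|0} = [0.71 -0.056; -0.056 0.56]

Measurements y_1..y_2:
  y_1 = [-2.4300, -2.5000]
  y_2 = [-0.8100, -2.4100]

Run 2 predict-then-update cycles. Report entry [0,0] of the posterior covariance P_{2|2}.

step 1: x^-=[-0.4524, 2.3179]  P^-=[0.8374 -0.0265; -0.0265 0.8661]  S=[1.0587 0.0224; 0.0224 0.9767]  K=[0.7901 -0.0539; 0.0216 0.8865]  nu=[-2.1630, -4.8224]  x^+=[-1.9017, -2.0041]  P^+=[0.1756 -0.0137; -0.0137 0.0971]
step 2: x^-=[-1.6545, -2.3155]  P^-=[0.4329 -0.0290; -0.0290 0.3400]  S=[0.6504 -0.0181; -0.0181 0.4506]  K=[0.6607 -0.0474; 0.0183 0.7559]  nu=[1.0297, -0.1110]  x^+=[-0.9689, -2.3806]  P^+=[0.1468 -0.0117; -0.0117 0.0828]

P_post[0,0] = 0.1468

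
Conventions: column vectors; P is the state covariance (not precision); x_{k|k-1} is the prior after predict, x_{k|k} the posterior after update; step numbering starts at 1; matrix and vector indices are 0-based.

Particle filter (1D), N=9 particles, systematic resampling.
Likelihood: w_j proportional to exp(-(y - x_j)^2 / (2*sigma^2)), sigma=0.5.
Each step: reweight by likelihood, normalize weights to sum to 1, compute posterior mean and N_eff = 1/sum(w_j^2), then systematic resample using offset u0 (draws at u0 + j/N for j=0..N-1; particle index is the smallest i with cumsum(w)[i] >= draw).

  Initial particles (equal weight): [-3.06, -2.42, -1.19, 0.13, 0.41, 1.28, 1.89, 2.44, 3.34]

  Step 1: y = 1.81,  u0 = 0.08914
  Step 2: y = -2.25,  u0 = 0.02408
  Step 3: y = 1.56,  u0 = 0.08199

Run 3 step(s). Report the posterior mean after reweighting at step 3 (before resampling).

post_mean = 1.2800

step 1: w=[0.0000, 0.0000, 0.0000, 0.0017, 0.0097, 0.2792, 0.4834, 0.2214, 0.0045]  mean=1.8306  Neff=2.7717  idx=[5, 5, 6, 6, 6, 6, 6, 7, 7]
step 2: w=[0.4999, 0.4999, 0.0000, 0.0000, 0.0000, 0.0000, 0.0000, 0.0000, 0.0000]  mean=1.2801  Neff=2.0009  idx=[0, 0, 0, 0, 0, 1, 1, 1, 1]
step 3: w=[0.1111, 0.1111, 0.1111, 0.1111, 0.1111, 0.1111, 0.1111, 0.1111, 0.1111]  mean=1.2800  Neff=9.0000  idx=[0, 1, 2, 3, 4, 5, 6, 7, 8]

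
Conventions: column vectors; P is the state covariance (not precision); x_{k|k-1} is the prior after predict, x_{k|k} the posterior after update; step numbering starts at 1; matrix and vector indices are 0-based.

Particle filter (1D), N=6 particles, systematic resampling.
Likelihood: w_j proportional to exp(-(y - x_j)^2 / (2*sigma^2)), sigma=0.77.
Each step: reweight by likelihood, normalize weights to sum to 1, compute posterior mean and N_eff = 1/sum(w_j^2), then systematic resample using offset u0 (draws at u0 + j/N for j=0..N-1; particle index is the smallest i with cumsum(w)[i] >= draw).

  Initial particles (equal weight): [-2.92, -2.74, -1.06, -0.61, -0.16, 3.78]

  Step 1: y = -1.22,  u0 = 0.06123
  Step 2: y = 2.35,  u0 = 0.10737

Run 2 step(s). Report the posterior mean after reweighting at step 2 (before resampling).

post_mean = -0.2645

step 1: w=[0.0376, 0.0612, 0.4206, 0.3140, 0.1666, 0.0000]  mean=-0.9415  Neff=3.2425  idx=[1, 2, 2, 3, 3, 4]
step 2: w=[0.0000, 0.0088, 0.0088, 0.0985, 0.0985, 0.7854]  mean=-0.2645  Neff=1.5714  idx=[3, 5, 5, 5, 5, 5]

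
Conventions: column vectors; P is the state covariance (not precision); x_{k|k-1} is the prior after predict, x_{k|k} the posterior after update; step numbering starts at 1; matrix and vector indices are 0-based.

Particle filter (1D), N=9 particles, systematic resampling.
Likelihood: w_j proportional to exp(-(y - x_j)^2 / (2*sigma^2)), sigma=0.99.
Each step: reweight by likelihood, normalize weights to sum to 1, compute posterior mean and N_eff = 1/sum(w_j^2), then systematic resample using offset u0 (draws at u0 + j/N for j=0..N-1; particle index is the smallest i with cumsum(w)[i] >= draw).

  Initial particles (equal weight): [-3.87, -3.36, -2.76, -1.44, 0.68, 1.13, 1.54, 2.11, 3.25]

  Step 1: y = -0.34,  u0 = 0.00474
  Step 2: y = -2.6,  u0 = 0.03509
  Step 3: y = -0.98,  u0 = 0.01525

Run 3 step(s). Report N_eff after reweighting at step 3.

step 1: w=[0.0010, 0.0055, 0.0291, 0.3110, 0.3391, 0.1915, 0.0950, 0.0270, 0.0008]  mean=0.1024  Neff=3.8603  idx=[1, 3, 3, 3, 4, 4, 4, 5, 6]
step 2: w=[0.3284, 0.2219, 0.2219, 0.2219, 0.0018, 0.0018, 0.0018, 0.0004, 0.0001]  mean=-2.0577  Neff=3.9129  idx=[0, 0, 0, 1, 1, 2, 2, 3, 3]
step 3: w=[0.0100, 0.0100, 0.0100, 0.1617, 0.1617, 0.1617, 0.1617, 0.1617, 0.1617]  mean=-1.4977  Neff=6.3651  idx=[1, 3, 4, 4, 5, 6, 7, 7, 8]

N_eff = 6.3651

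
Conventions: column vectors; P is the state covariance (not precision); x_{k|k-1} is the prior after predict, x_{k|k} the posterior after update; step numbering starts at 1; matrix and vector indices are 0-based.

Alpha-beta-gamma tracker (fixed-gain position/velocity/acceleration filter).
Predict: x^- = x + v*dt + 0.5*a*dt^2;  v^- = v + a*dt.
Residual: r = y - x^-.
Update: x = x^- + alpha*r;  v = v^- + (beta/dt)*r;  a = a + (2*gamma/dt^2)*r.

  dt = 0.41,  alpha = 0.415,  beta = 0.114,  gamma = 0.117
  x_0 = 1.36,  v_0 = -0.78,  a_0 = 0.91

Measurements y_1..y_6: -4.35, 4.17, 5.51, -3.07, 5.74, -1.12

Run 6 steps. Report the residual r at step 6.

step 1: x_pred=1.1167  r=-5.4667  x^+=-1.1520  v^+=-1.9269  a^+=-6.6998
step 2: x_pred=-2.5051  r=6.6751  x^+=0.2650  v^+=-2.8178  a^+=2.5922
step 3: x_pred=-0.6724  r=6.1824  x^+=1.8933  v^+=-0.0360  a^+=11.1982
step 4: x_pred=2.8198  r=-5.8898  x^+=0.3755  v^+=2.9176  a^+=2.9995
step 5: x_pred=1.8239  r=3.9161  x^+=3.4491  v^+=5.2363  a^+=8.4509
step 6: x_pred=6.3063  r=-7.4263  x^+=3.2244  v^+=6.6363  a^+=-1.8866

resid = -7.4263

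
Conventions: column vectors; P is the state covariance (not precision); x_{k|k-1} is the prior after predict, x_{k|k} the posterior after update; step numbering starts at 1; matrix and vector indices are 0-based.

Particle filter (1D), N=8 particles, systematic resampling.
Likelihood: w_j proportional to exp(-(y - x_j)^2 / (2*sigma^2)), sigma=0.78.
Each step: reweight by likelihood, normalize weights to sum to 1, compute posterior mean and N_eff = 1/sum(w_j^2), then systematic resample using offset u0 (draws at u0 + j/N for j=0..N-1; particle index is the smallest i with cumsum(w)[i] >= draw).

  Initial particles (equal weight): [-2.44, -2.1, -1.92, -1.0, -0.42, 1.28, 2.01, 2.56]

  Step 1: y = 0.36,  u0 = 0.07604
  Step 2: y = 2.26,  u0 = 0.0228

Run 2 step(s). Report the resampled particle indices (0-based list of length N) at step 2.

step 1: w=[0.0011, 0.0047, 0.0095, 0.1486, 0.4121, 0.3389, 0.0725, 0.0127]  mean=0.2597  Neff=3.2028  idx=[3, 4, 4, 4, 5, 5, 5, 6]
step 2: w=[0.0001, 0.0012, 0.0012, 0.0012, 0.1957, 0.1957, 0.1957, 0.4093]  mean=1.5726  Neff=3.5407  idx=[4, 4, 5, 6, 6, 7, 7, 7]

resampled_idx = [4, 4, 5, 6, 6, 7, 7, 7]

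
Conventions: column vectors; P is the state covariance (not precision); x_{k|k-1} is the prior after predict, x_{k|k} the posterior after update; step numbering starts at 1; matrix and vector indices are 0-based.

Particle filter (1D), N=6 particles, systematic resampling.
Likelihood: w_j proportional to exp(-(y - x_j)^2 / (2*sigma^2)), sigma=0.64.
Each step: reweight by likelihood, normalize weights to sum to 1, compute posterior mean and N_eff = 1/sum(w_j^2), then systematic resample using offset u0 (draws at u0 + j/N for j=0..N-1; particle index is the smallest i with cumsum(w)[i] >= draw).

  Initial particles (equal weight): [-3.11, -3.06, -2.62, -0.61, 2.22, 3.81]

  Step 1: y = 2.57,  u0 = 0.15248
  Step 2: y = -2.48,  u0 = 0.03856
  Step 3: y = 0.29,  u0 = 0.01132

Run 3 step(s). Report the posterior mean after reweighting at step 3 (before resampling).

post_mean = 2.2200

step 1: w=[0.0000, 0.0000, 0.0000, 0.0000, 0.8491, 0.1509]  mean=2.4599  Neff=1.3446  idx=[4, 4, 4, 4, 4, 5]
step 2: w=[0.2000, 0.2000, 0.2000, 0.2000, 0.2000, 0.0000]  mean=2.2200  Neff=5.0000  idx=[0, 1, 1, 2, 3, 4]
step 3: w=[0.1667, 0.1667, 0.1667, 0.1667, 0.1667, 0.1667]  mean=2.2200  Neff=6.0000  idx=[0, 1, 2, 3, 4, 5]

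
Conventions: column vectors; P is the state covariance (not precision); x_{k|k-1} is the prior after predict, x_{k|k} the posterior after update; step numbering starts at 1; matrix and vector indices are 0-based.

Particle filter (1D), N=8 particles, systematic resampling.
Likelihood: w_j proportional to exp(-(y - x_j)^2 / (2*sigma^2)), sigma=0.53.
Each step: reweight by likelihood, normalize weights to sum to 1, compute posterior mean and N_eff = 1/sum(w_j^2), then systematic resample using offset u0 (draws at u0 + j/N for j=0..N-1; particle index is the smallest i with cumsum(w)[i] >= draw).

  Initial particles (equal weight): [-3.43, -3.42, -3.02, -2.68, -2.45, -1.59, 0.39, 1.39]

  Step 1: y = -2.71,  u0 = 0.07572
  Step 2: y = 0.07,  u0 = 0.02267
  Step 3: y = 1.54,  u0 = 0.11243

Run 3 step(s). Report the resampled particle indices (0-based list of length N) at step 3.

resampled_idx = [1, 2, 3, 4, 5, 6, 7, 7]

step 1: w=[0.1092, 0.1120, 0.2315, 0.2743, 0.2436, 0.0295, 0.0000, 0.0000]  mean=-2.8353  Neff=4.6841  idx=[0, 1, 2, 2, 3, 3, 4, 4]
step 2: w=[0.0000, 0.0000, 0.0015, 0.0015, 0.0517, 0.0517, 0.4468, 0.4468]  mean=-2.4755  Neff=2.4713  idx=[4, 6, 6, 6, 6, 7, 7, 7]
step 3: w=[0.0049, 0.1422, 0.1422, 0.1422, 0.1422, 0.1422, 0.1422, 0.1422]  mean=-2.4511  Neff=7.0683  idx=[1, 2, 3, 4, 5, 6, 7, 7]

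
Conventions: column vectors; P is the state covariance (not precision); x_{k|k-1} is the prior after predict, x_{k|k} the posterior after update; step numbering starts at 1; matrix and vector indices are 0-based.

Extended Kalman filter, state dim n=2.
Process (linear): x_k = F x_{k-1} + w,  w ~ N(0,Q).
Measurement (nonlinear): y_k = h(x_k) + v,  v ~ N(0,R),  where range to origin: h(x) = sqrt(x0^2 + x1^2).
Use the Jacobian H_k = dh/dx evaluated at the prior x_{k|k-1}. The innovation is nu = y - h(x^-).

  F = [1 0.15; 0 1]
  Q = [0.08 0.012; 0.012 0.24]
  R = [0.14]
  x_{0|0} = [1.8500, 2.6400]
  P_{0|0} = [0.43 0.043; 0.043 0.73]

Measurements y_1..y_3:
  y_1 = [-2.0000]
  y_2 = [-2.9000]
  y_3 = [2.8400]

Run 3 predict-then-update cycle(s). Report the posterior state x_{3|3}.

step 1: x^-=[2.2460, 2.6400]  P^-=[0.5393 0.1645; 0.1645 0.9700]  H_jac=[0.6480 0.7617]  S=[1.0915]  K=[0.4349; 0.7745]  nu=[-5.4661]  x^+=[-0.1315, -1.5935]  P^+=[0.3328 -0.2032; -0.2032 0.3152]
step 2: x^-=[-0.3705, -1.5935]  P^-=[0.3590 -0.1439; -0.1439 0.5552]  H_jac=[-0.2265 -0.9740]  S=[0.6217]  K=[0.0947; -0.8175]  nu=[-4.5360]  x^+=[-0.8002, 2.1147]  P^+=[0.3534 -0.0958; -0.0958 0.1398]
step 3: x^-=[-0.4830, 2.1147]  P^-=[0.4078 -0.0628; -0.0628 0.3798]  H_jac=[-0.2227 0.9749]  S=[0.5484]  K=[-0.2772; 0.7006]  nu=[0.6709]  x^+=[-0.6690, 2.5847]  P^+=[0.3656 0.0437; 0.0437 0.1106]

x_post = [-0.6690, 2.5847]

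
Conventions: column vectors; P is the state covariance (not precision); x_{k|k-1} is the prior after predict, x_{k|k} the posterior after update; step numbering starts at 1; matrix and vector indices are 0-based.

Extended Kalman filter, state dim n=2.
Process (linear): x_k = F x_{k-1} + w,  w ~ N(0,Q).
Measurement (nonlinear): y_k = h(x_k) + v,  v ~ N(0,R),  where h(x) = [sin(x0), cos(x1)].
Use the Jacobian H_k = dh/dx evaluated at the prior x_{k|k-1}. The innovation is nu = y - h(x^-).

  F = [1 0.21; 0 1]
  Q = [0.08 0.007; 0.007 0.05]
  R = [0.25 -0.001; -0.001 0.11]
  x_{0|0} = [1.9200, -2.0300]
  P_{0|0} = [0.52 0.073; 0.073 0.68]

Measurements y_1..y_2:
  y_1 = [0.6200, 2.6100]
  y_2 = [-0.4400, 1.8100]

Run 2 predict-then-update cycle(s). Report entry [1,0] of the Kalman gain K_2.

K[1,0] = -0.0432

step 1: x^-=[1.4937, -2.0300]  P^-=[0.6606 0.2228; 0.2228 0.7300]  H_jac=[0.0770 0.0000; 0.0000 0.8964]  S=[0.2539 0.0144; 0.0144 0.6966]  K=[0.1844 0.2829; 0.0144 0.9391]  nu=[-0.3770, 3.0532]  x^+=[2.2880, 0.8319]  P^+=[0.5948 0.0345; 0.0345 0.1152]
step 2: x^-=[2.4627, 0.8319]  P^-=[0.6943 0.0657; 0.0657 0.1652]  H_jac=[-0.7782 0.0000; 0.0000 -0.7392]  S=[0.6705 0.0368; 0.0368 0.2003]  K=[-0.8006 -0.0954; -0.0432 -0.6019]  nu=[-1.0680, 1.1365]  x^+=[3.2093, 0.1940]  P^+=[0.2571 0.0131; 0.0131 0.0895]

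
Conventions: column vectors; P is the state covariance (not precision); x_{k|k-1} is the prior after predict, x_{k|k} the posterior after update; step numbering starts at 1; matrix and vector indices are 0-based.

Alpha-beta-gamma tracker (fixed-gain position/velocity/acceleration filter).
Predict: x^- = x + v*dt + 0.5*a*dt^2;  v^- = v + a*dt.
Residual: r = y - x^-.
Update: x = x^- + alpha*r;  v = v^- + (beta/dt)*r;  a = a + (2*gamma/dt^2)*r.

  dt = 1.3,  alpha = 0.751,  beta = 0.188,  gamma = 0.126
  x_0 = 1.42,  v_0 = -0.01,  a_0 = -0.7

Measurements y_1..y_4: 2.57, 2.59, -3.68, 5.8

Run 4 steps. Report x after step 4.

step 1: x_pred=0.8155  r=1.7545  x^+=2.1331  v^+=-0.6663  a^+=-0.4384
step 2: x_pred=0.8965  r=1.6935  x^+=2.1683  v^+=-0.9913  a^+=-0.1859
step 3: x_pred=0.7226  r=-4.4026  x^+=-2.5837  v^+=-1.8696  a^+=-0.8424
step 4: x_pred=-5.7260  r=11.5260  x^+=2.9300  v^+=-1.2978  a^+=0.8763

x_post = 2.9300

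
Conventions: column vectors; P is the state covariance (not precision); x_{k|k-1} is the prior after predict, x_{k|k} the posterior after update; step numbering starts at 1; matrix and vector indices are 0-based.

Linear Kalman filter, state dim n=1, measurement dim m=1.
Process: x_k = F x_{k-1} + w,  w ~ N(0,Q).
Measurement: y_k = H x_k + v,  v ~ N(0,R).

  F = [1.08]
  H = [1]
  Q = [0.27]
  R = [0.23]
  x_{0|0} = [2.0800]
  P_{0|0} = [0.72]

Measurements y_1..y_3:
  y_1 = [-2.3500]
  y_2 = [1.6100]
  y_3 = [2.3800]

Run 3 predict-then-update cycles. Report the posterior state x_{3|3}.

step 1: x^-=[2.2464]  P^-=[1.1098]  S=[1.3398]  K=[0.8283]  nu=[-4.5964]  x^+=[-1.5610]  P^+=[0.1905]
step 2: x^-=[-1.6858]  P^-=[0.4922]  S=[0.7222]  K=[0.6815]  nu=[3.2958]  x^+=[0.5604]  P^+=[0.1568]
step 3: x^-=[0.6052]  P^-=[0.4528]  S=[0.6828]  K=[0.6632]  nu=[1.7748]  x^+=[1.7822]  P^+=[0.1525]

x_post = [1.7822]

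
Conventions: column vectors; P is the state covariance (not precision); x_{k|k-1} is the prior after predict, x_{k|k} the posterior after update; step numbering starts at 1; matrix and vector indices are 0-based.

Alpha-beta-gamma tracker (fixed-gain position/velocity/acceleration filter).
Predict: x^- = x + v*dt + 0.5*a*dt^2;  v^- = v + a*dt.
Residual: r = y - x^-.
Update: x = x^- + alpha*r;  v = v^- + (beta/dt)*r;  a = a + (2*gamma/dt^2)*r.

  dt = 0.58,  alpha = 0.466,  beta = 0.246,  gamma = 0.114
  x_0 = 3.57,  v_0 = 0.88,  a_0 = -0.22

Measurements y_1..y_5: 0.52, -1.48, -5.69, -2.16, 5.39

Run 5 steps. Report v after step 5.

step 1: x_pred=4.0434  r=-3.5234  x^+=2.4015  v^+=-0.7420  a^+=-2.6080
step 2: x_pred=1.5325  r=-3.0125  x^+=0.1287  v^+=-3.5324  a^+=-4.6498
step 3: x_pred=-2.7022  r=-2.9878  x^+=-4.0945  v^+=-7.4965  a^+=-6.6748
step 4: x_pred=-9.5652  r=7.4052  x^+=-6.1144  v^+=-8.2270  a^+=-1.6558
step 5: x_pred=-11.1645  r=16.5545  x^+=-3.4501  v^+=-2.1660  a^+=9.5643

v_post = -2.1660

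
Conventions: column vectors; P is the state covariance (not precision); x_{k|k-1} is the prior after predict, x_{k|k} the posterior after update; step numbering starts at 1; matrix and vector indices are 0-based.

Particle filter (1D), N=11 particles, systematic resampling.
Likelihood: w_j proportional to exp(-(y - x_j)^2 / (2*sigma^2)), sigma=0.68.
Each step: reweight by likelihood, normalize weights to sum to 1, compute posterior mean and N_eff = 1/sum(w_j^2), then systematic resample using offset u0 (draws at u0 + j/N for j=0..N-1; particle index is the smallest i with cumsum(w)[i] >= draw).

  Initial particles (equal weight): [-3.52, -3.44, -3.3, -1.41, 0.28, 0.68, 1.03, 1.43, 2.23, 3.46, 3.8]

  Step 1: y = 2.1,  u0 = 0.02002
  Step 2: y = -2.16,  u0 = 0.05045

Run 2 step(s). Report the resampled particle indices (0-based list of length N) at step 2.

resampled_idx = [0, 0, 0, 0, 0, 0, 0, 0, 0, 0, 1]

step 1: w=[0.0000, 0.0000, 0.0000, 0.0000, 0.0126, 0.0512, 0.1314, 0.2788, 0.4448, 0.0613, 0.0199]  mean=1.8520  Neff=3.3357  idx=[5, 6, 7, 7, 7, 8, 8, 8, 8, 8, 9]
step 2: w=[0.8941, 0.0913, 0.0049, 0.0049, 0.0049, 0.0000, 0.0000, 0.0000, 0.0000, 0.0000, 0.0000]  mean=0.7229  Neff=1.2378  idx=[0, 0, 0, 0, 0, 0, 0, 0, 0, 0, 1]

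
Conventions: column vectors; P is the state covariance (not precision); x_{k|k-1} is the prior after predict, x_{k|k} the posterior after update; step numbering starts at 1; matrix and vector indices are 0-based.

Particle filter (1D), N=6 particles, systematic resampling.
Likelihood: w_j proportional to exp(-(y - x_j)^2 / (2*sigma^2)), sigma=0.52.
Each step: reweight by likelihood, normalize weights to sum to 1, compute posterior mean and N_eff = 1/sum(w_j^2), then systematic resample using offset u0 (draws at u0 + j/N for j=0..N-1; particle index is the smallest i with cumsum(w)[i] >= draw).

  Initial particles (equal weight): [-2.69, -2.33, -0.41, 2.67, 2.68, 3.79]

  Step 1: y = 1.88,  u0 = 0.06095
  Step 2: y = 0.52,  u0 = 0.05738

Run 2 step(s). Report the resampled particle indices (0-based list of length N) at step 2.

resampled_idx = [0, 1, 2, 3, 4, 5]

step 1: w=[0.0000, 0.0000, 0.0001, 0.5063, 0.4917, 0.0019]  mean=2.6767  Neff=2.0075  idx=[3, 3, 3, 4, 4, 4]
step 2: w=[0.1733, 0.1733, 0.1733, 0.1600, 0.1600, 0.1600]  mean=2.6748  Neff=5.9905  idx=[0, 1, 2, 3, 4, 5]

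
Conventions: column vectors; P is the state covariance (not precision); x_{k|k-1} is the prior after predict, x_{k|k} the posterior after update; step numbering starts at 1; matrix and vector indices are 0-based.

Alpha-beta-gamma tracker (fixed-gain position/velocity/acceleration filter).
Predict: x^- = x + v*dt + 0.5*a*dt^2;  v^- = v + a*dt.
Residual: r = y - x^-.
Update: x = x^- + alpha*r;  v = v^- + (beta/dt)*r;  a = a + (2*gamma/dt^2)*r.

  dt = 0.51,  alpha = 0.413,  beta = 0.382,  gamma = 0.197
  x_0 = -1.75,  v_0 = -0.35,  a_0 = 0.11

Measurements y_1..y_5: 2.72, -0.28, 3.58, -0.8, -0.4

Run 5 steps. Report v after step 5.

v_post = -6.7657

step 1: x_pred=-1.9142  r=4.6342  x^+=-0.0003  v^+=3.1772  a^+=7.1299
step 2: x_pred=2.5473  r=-2.8273  x^+=1.3797  v^+=4.6957  a^+=2.8470
step 3: x_pred=4.1447  r=-0.5647  x^+=3.9115  v^+=5.7247  a^+=1.9916
step 4: x_pred=7.0901  r=-7.8901  x^+=3.8315  v^+=0.8306  a^+=-9.9603
step 5: x_pred=2.9597  r=-3.3597  x^+=1.5722  v^+=-6.7657  a^+=-15.0497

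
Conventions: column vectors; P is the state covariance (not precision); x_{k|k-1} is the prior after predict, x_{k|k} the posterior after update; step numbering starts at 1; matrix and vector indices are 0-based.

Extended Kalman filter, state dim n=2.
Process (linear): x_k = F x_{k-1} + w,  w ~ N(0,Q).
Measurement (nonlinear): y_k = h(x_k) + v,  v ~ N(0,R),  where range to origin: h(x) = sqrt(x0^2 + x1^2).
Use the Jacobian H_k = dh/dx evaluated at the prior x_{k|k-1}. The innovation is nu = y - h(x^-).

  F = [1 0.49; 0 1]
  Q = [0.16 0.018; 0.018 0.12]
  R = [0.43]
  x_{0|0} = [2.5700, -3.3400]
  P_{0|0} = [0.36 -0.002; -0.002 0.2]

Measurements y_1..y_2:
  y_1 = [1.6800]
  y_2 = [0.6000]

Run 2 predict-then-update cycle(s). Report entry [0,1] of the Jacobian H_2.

H_jac[0,1] = -0.9847

step 1: x^-=[0.9334, -3.3400]  P^-=[0.5661 0.1140; 0.1140 0.3200]  H_jac=[0.2691 -0.9631]  S=[0.7087]  K=[0.0601; -0.3916]  nu=[-1.7880]  x^+=[0.8260, -2.6399]  P^+=[0.5635 0.1307; 0.1307 0.2113]
step 2: x^-=[-0.4675, -2.6399]  P^-=[0.9023 0.2522; 0.2522 0.3313]  H_jac=[-0.1744 -0.9847]  S=[0.8653]  K=[-0.4688; -0.4279]  nu=[-2.0810]  x^+=[0.5081, -1.7495]  P^+=[0.7121 0.0786; 0.0786 0.1729]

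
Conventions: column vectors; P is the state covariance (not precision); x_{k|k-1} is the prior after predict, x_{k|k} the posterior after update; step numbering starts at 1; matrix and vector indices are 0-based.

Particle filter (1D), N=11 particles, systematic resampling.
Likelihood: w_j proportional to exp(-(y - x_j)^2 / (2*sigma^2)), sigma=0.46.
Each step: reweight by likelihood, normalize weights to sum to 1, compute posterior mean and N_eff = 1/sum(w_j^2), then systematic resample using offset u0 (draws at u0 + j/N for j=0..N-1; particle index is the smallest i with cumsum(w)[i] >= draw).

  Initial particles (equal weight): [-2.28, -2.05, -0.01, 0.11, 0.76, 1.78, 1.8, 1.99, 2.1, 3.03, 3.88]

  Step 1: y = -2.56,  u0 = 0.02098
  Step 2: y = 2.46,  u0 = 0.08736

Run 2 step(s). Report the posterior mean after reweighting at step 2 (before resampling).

post_mean = -2.0526

step 1: w=[0.6057, 0.3943, 0.0000, 0.0000, 0.0000, 0.0000, 0.0000, 0.0000, 0.0000, 0.0000, 0.0000]  mean=-2.1893  Neff=1.9144  idx=[0, 0, 0, 0, 0, 0, 0, 1, 1, 1, 1]
step 2: w=[0.0016, 0.0016, 0.0016, 0.0016, 0.0016, 0.0016, 0.0016, 0.2472, 0.2472, 0.2472, 0.2472]  mean=-2.0526  Neff=4.0920  idx=[7, 7, 8, 8, 8, 9, 9, 9, 10, 10, 10]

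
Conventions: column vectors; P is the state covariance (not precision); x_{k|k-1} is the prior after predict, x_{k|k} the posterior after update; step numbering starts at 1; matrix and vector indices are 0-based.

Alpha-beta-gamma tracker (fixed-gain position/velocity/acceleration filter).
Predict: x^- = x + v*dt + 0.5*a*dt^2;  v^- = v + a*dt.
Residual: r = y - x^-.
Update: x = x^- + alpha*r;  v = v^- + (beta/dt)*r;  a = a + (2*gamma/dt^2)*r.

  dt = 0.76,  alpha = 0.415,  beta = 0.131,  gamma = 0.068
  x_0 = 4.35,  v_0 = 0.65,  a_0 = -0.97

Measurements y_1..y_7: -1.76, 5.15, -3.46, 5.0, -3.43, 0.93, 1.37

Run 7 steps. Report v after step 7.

v_post = 0.1154

step 1: x_pred=4.5639  r=-6.3239  x^+=1.9395  v^+=-1.1772  a^+=-2.4590
step 2: x_pred=0.3346  r=4.8154  x^+=2.3330  v^+=-2.2161  a^+=-1.3252
step 3: x_pred=0.2661  r=-3.7261  x^+=-1.2802  v^+=-3.8654  a^+=-2.2025
step 4: x_pred=-4.8541  r=9.8541  x^+=-0.7646  v^+=-3.8408  a^+=0.1177
step 5: x_pred=-3.6497  r=0.2197  x^+=-3.5585  v^+=-3.7135  a^+=0.1694
step 6: x_pred=-6.3318  r=7.2618  x^+=-3.3182  v^+=-2.3330  a^+=1.8793
step 7: x_pred=-4.5486  r=5.9186  x^+=-2.0924  v^+=0.1154  a^+=3.2728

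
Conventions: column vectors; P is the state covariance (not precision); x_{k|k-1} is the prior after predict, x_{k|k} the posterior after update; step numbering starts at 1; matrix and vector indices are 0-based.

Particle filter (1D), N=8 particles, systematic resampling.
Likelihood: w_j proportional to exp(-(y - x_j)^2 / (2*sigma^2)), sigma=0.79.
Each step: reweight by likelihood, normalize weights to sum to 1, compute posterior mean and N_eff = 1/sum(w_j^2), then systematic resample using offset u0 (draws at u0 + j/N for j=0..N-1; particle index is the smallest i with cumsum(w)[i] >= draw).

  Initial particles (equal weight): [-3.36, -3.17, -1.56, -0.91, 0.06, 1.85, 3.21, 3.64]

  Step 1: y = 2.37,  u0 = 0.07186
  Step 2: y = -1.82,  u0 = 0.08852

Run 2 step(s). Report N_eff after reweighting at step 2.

N_eff = 4.0005

step 1: w=[0.0000, 0.0000, 0.0000, 0.0001, 0.0084, 0.4844, 0.3418, 0.1652]  mean=2.5954  Neff=2.6392  idx=[5, 5, 5, 5, 6, 6, 6, 7]
step 2: w=[0.2500, 0.2500, 0.2500, 0.2500, 0.0000, 0.0000, 0.0000, 0.0000]  mean=1.8501  Neff=4.0005  idx=[0, 0, 1, 1, 2, 2, 3, 3]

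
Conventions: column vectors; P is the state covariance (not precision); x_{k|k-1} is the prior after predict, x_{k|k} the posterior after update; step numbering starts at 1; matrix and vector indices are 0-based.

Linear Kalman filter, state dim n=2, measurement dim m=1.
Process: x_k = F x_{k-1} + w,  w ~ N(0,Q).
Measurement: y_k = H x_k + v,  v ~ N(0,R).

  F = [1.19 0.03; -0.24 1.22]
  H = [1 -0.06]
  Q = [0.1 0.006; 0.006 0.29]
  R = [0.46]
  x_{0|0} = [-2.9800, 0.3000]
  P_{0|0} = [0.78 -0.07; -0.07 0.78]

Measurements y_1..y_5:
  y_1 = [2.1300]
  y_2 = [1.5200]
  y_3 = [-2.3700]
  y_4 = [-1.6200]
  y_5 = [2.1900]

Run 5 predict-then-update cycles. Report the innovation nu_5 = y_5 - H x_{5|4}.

innov = [3.5396]

step 1: x^-=[-3.5372, 1.0812]  P^-=[1.2003 -0.2893; -0.2893 1.5369]  S=[1.7005]  K=[0.7160; -0.2244]  nu=[5.7321]  x^+=[0.5671, -0.2049]  P^+=[0.3284 -0.0161; -0.0161 1.4513]
step 2: x^-=[0.6688, -0.3861]  P^-=[0.5652 -0.0580; -0.0580 2.4784]  S=[1.0411]  K=[0.5462; -0.1985]  nu=[0.8281]  x^+=[1.1211, -0.5505]  P^+=[0.2546 0.0549; 0.0549 2.4374]
step 3: x^-=[1.3176, -0.9407]  P^-=[0.4666 0.1018; 0.1018 3.9003]  S=[0.9284]  K=[0.4960; -0.1424]  nu=[-3.7440]  x^+=[-0.5394, -0.4077]  P^+=[0.2382 0.1674; 0.1674 3.8815]
step 4: x^-=[-0.6542, -0.3679]  P^-=[0.4528 0.3219; 0.3219 5.9829]  S=[0.8957]  K=[0.4839; -0.0414]  nu=[-0.9879]  x^+=[-1.1323, -0.3270]  P^+=[0.2430 0.3398; 0.3398 5.9814]
step 5: x^-=[-1.3572, -0.1272]  P^-=[0.4738 0.6464; 0.6464 9.0077]  S=[0.8886]  K=[0.4895; 0.1192]  nu=[3.5396]  x^+=[0.3754, 0.2949]  P^+=[0.2608 0.5946; 0.5946 8.9950]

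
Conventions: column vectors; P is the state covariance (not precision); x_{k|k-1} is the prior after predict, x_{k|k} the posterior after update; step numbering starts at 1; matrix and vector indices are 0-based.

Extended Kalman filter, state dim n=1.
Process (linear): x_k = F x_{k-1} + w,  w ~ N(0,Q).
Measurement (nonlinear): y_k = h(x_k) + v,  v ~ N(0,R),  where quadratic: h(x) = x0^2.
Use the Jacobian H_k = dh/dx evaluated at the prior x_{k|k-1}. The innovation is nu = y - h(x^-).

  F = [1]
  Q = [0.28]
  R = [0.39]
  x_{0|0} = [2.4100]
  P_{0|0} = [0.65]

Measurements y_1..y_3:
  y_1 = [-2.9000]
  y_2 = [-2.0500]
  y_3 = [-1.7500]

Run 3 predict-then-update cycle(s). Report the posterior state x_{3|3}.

step 1: x^-=[2.4100]  P^-=[0.9300]  H_jac=[4.8200]  S=[21.9961]  K=[0.2038]  nu=[-8.7081]  x^+=[0.6354]  P^+=[0.0165]
step 2: x^-=[0.6354]  P^-=[0.2965]  H_jac=[1.2707]  S=[0.8688]  K=[0.4337]  nu=[-2.4537]  x^+=[-0.4287]  P^+=[0.1331]
step 3: x^-=[-0.4287]  P^-=[0.4131]  H_jac=[-0.8575]  S=[0.6937]  K=[-0.5106]  nu=[-1.9338]  x^+=[0.5587]  P^+=[0.2322]

x_post = [0.5587]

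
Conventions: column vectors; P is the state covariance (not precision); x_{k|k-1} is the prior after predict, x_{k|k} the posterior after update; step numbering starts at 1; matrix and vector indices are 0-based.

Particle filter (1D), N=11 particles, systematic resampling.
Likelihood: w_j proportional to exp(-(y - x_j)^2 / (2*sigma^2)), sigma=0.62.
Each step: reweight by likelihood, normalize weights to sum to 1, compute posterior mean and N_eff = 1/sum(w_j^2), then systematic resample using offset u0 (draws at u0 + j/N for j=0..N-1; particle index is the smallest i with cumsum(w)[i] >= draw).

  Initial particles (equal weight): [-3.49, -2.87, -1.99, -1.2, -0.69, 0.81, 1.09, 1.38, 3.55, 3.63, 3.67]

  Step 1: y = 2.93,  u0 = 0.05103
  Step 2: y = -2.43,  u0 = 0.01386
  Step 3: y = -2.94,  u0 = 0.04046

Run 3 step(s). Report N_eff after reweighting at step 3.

N_eff = 9.1677

step 1: w=[0.0000, 0.0000, 0.0000, 0.0000, 0.0000, 0.0017, 0.0073, 0.0261, 0.3600, 0.3138, 0.2911]  mean=3.5309  Neff=3.1891  idx=[8, 8, 8, 8, 9, 9, 9, 9, 10, 10, 10]
step 2: w=[0.1786, 0.1786, 0.1786, 0.1786, 0.0510, 0.0510, 0.0510, 0.0510, 0.0271, 0.0271, 0.0271]  mean=3.5761  Neff=7.1294  idx=[0, 0, 1, 1, 2, 2, 3, 3, 4, 6, 8]
step 3: w=[0.1157, 0.1157, 0.1157, 0.1157, 0.1157, 0.1157, 0.1157, 0.1157, 0.0297, 0.0297, 0.0150]  mean=3.5566  Neff=9.1677  idx=[0, 1, 1, 2, 3, 4, 5, 5, 6, 7, 8]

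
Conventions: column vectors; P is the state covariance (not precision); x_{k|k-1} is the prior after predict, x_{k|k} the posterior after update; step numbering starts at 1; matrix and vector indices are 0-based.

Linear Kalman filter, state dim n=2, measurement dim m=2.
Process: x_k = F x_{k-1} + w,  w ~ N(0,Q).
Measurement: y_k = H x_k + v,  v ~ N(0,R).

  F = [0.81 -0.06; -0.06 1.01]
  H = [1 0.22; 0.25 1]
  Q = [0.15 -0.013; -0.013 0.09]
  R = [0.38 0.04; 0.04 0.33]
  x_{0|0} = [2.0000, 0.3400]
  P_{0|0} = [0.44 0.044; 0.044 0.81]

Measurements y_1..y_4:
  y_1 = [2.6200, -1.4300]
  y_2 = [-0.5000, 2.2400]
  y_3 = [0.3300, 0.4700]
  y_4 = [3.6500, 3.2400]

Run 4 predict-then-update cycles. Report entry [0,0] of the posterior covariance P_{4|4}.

P_post[0,0] = 0.1624

step 1: x^-=[1.5996, 0.2234]  P^-=[0.4373 -0.0473; -0.0473 0.9125]  S=[0.8407 0.3002; 0.3002 1.2462]  K=[0.5362 -0.0794; -0.0827 0.7427]  nu=[0.9713, -2.0533]  x^+=[2.2834, -1.3818]  P^+=[0.2133 -0.0581; -0.0581 0.2563]
step 2: x^-=[1.9324, -1.5326]  P^-=[0.2965 -0.0866; -0.0866 0.3593]  S=[0.6558 0.1018; 0.1018 0.6645]  K=[0.4364 -0.0856; -0.0926 0.5223]  nu=[-2.0952, 3.2895]  x^+=[0.7363, 0.3794]  P^+=[0.1744 -0.0544; -0.0544 0.1822]
step 3: x^-=[0.5736, 0.3390]  P^-=[0.2704 -0.0772; -0.0772 0.2831]  S=[0.6301 0.0884; 0.0884 0.5914]  K=[0.4131 -0.0780; -0.0881 0.4593]  nu=[-0.3182, -0.0125]  x^+=[0.4432, 0.3614]  P^+=[0.1649 -0.0505; -0.0505 0.1606]
step 4: x^-=[0.3373, 0.3384]  P^-=[0.2637 -0.0722; -0.0722 0.2606]  S=[0.6245 0.0871; 0.0871 0.5710]  K=[0.4070 -0.0731; -0.0849 0.4377]  nu=[3.2383, 2.8173]  x^+=[1.4493, 1.2968]  P^+=[0.1624 -0.0484; -0.0484 0.1532]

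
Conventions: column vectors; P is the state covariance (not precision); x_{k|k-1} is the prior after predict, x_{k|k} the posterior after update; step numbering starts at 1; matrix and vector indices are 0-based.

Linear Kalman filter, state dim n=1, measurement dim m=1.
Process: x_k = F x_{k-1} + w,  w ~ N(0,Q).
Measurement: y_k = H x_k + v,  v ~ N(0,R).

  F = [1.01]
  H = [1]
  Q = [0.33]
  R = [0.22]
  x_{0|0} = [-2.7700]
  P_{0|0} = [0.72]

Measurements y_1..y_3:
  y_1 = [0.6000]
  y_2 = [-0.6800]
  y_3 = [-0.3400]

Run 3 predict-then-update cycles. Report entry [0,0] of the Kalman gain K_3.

K[0,0] = 0.6890

step 1: x^-=[-2.7977]  P^-=[1.0645]  S=[1.2845]  K=[0.8287]  nu=[3.3977]  x^+=[0.0181]  P^+=[0.1823]
step 2: x^-=[0.0182]  P^-=[0.5160]  S=[0.7360]  K=[0.7011]  nu=[-0.6982]  x^+=[-0.4713]  P^+=[0.1542]
step 3: x^-=[-0.4760]  P^-=[0.4873]  S=[0.7073]  K=[0.6890]  nu=[0.1360]  x^+=[-0.3823]  P^+=[0.1516]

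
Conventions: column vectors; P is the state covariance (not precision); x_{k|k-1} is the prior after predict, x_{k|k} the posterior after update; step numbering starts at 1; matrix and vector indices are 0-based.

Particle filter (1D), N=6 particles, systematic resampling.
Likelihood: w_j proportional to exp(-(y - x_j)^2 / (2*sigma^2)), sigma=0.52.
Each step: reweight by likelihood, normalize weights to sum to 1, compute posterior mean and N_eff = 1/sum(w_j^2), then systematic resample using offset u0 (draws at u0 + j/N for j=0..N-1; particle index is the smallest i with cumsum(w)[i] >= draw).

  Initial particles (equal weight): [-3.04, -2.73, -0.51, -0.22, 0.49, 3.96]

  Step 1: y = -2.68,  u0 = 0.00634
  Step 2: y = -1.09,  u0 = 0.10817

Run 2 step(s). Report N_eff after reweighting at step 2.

step 1: w=[0.4415, 0.5584, 0.0001, 0.0000, 0.0000, 0.0000]  mean=-2.8666  Neff=1.9734  idx=[0, 0, 0, 1, 1, 1]
step 2: w=[0.0378, 0.0378, 0.0378, 0.2956, 0.2956, 0.2956]  mean=-2.7651  Neff=3.7540  idx=[2, 3, 4, 4, 5, 5]

N_eff = 3.7540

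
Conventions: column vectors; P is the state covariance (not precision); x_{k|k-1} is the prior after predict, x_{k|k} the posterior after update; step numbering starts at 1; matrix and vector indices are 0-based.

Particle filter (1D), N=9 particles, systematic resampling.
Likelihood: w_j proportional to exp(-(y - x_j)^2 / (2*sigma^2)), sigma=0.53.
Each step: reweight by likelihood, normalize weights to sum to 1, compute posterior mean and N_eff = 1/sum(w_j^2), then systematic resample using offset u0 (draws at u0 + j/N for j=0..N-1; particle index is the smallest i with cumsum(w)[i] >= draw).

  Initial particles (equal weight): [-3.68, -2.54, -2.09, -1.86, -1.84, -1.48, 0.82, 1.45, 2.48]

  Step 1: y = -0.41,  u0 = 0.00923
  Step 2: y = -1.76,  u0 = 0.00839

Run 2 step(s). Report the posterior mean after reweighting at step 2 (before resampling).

post_mean = -1.6193

step 1: w=[0.0000, 0.0012, 0.0256, 0.0922, 0.1022, 0.5071, 0.2634, 0.0082, 0.0000]  mean=-0.9387  Neff=2.8882  idx=[2, 4, 5, 5, 5, 5, 5, 6, 6]
step 2: w=[0.1337, 0.1605, 0.1412, 0.1412, 0.1412, 0.1412, 0.1412, 0.0000, 0.0000]  mean=-1.6193  Neff=6.9801  idx=[0, 0, 1, 2, 3, 3, 4, 5, 6]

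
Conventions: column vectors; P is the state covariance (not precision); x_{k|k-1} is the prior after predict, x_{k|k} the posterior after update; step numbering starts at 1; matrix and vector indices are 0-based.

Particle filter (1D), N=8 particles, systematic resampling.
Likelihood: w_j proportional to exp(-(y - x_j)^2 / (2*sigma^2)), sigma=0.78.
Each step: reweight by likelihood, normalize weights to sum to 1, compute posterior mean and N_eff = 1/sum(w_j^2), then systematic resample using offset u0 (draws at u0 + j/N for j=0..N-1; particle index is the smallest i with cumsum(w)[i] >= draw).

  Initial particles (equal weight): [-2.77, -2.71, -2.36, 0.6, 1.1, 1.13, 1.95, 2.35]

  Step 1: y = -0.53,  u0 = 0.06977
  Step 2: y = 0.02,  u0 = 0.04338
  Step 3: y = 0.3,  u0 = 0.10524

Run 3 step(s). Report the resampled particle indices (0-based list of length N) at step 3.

resampled_idx = [0, 1, 2, 3, 4, 5, 6, 7]

step 1: w=[0.0240, 0.0299, 0.0946, 0.5193, 0.1671, 0.1541, 0.0095, 0.0016]  mean=0.3211  Neff=3.0134  idx=[2, 3, 3, 3, 3, 4, 4, 5]
step 2: w=[0.0023, 0.1817, 0.1817, 0.1817, 0.1817, 0.0919, 0.0919, 0.0870]  mean=0.7313  Neff=6.3869  idx=[1, 1, 2, 3, 3, 4, 5, 7]
step 3: w=[0.1380, 0.1380, 0.1380, 0.1380, 0.1380, 0.1380, 0.0878, 0.0843]  mean=0.6886  Neff=7.7491  idx=[0, 1, 2, 3, 4, 5, 6, 7]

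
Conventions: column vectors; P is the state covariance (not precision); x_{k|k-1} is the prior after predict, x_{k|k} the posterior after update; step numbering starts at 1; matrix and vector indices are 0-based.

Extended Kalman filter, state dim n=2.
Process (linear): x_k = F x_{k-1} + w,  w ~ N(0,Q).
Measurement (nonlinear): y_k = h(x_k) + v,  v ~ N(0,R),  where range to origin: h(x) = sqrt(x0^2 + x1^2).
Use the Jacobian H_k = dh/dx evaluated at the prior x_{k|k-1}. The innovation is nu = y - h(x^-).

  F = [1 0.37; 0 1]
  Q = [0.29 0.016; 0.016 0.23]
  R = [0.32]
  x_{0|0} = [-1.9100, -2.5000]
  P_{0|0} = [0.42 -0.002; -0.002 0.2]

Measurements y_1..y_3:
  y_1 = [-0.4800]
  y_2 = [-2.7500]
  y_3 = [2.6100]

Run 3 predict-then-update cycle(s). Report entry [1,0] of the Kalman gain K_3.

step 1: x^-=[-2.8350, -2.5000]  P^-=[0.7359 0.0880; 0.0880 0.4300]  H_jac=[-0.7500 -0.6614]  S=[1.0094]  K=[-0.6045; -0.3471]  nu=[-4.2598]  x^+=[-0.2600, -1.0212]  P^+=[0.3671 -0.1238; -0.1238 0.3084]
step 2: x^-=[-0.6379, -1.0212]  P^-=[0.6077 0.0063; 0.0063 0.5384]  H_jac=[-0.5298 -0.8481]  S=[0.8835]  K=[-0.3704; -0.5206]  nu=[-3.9541]  x^+=[0.8268, 1.0373]  P^+=[0.4864 -0.1641; -0.1641 0.2989]
step 3: x^-=[1.2106, 1.0373]  P^-=[0.6959 -0.0375; -0.0375 0.5289]  H_jac=[0.7594 0.6507]  S=[0.9082]  K=[0.5551; 0.3476]  nu=[1.0158]  x^+=[1.7744, 1.3904]  P^+=[0.4161 -0.2127; -0.2127 0.4192]

K[1,0] = 0.3476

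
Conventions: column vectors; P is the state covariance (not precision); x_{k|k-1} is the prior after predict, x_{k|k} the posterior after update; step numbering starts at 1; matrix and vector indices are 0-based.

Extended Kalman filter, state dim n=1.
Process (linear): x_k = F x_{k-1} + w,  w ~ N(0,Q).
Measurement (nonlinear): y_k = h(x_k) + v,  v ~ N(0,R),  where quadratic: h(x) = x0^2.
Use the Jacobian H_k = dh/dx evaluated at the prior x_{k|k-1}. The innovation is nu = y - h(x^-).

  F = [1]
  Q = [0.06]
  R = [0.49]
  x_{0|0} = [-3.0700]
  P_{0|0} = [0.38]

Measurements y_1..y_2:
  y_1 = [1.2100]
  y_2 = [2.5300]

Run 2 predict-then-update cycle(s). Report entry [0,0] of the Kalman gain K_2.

step 1: x^-=[-3.0700]  P^-=[0.4400]  H_jac=[-6.1400]  S=[17.0778]  K=[-0.1582]  nu=[-8.2149]  x^+=[-1.7705]  P^+=[0.0126]
step 2: x^-=[-1.7705]  P^-=[0.0726]  H_jac=[-3.5409]  S=[1.4006]  K=[-0.1836]  nu=[-0.6045]  x^+=[-1.6595]  P^+=[0.0254]

K[0,0] = -0.1836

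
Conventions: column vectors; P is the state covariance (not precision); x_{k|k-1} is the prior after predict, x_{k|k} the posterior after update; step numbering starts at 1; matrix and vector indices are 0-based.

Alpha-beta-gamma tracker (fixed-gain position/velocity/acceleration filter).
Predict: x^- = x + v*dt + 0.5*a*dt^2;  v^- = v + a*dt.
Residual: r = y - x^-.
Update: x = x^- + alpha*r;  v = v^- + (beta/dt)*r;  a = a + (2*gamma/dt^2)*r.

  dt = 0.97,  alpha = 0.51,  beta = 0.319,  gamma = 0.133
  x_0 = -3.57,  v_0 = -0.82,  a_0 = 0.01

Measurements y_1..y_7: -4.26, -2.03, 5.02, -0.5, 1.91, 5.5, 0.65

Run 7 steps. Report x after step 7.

step 1: x_pred=-4.3607  r=0.1007  x^+=-4.3093  v^+=-0.7772  a^+=0.0385
step 2: x_pred=-5.0451  r=3.0151  x^+=-3.5074  v^+=0.2517  a^+=0.8909
step 3: x_pred=-2.8442  r=7.8642  x^+=1.1666  v^+=3.7021  a^+=3.1141
step 4: x_pred=6.2226  r=-6.7226  x^+=2.7941  v^+=4.5119  a^+=1.2136
step 5: x_pred=7.7416  r=-5.8316  x^+=4.7675  v^+=3.7713  a^+=-0.4351
step 6: x_pred=8.2210  r=-2.7210  x^+=6.8333  v^+=2.4545  a^+=-1.2043
step 7: x_pred=8.6475  r=-7.9975  x^+=4.5688  v^+=-1.3438  a^+=-3.4653

x_post = 4.5688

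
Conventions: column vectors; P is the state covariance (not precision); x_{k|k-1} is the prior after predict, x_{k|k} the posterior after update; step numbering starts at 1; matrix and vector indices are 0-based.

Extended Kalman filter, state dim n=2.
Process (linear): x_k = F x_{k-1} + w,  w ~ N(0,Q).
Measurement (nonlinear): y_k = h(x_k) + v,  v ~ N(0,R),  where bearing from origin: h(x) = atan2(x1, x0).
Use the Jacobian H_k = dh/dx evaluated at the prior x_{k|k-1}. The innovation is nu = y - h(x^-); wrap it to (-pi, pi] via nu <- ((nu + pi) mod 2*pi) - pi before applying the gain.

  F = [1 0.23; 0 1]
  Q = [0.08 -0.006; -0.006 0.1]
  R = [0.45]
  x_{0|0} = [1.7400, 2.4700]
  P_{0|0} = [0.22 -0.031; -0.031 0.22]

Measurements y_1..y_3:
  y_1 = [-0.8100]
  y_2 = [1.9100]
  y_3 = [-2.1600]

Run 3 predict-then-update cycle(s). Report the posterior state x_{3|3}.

step 1: x^-=[2.3081, 2.4700]  P^-=[0.2974 0.0136; 0.0136 0.3200]  H_jac=[-0.2161 0.2020]  S=[0.4758]  K=[-0.1293; 0.1297]  nu=[-1.6293]  x^+=[2.5188, 2.2587]  P^+=[0.2894 0.0216; 0.0216 0.3120]
step 2: x^-=[3.0383, 2.2587]  P^-=[0.3959 0.0873; 0.0873 0.4120]  H_jac=[-0.1576 0.2120]  S=[0.4725]  K=[-0.0928; 0.1557]  nu=[1.2707]  x^+=[2.9203, 2.4566]  P^+=[0.3918 0.0942; 0.0942 0.4005]
step 3: x^-=[3.4854, 2.4566]  P^-=[0.5363 0.1803; 0.1803 0.5005]  H_jac=[-0.1351 0.1917]  S=[0.4688]  K=[-0.0808; 0.1527]  nu=[-2.7740]  x^+=[3.7096, 2.0330]  P^+=[0.5332 0.1861; 0.1861 0.4896]

x_post = [3.7096, 2.0330]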